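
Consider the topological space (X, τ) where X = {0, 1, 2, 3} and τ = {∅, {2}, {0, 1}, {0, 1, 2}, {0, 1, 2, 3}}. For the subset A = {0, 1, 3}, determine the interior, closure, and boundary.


int(A) = {0, 1}, cl(A) = {0, 1, 3}, ∂A = {3}.

Closed sets in (X, τ) are complements of opens:
  closed(X, τ) = {∅, {3}, {2, 3}, {0, 1, 3}, {0, 1, 2, 3}}.
int(A) = ⋃ {U ∈ τ : U ⊆ A}. Opens contained in A: ∅, {0, 1}.
Taking the union of these: int(A) = {0, 1}.
cl(A) = ⋂ {C closed : A ⊆ C}. Closed sets containing A: {0, 1, 3}, {0, 1, 2, 3}.
Intersecting these: cl(A) = {0, 1, 3}.
∂A = cl(A) ∖ int(A) = {0, 1, 3} ∖ {0, 1} = {3}.


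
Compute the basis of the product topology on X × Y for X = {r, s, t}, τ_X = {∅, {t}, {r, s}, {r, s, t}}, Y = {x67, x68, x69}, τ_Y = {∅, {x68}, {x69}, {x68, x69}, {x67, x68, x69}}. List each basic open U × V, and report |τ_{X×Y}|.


Basis B = {∅ × ∅, {t} × {x68}, {t} × {x69}, {r, s} × {x68}, {r, s} × {x69}, {t} × {x68, x69}, {r, s, t} × {x68}, {r, s, t} × {x69}, {t} × {x67, x68, x69}, {r, s} × {x68, x69}, {r, s} × {x67, x68, x69}, {r, s, t} × {x68, x69}, {r, s, t} × {x67, x68, x69}}; |τ_{X×Y}| = 25.

Enumerate products U × V with U ∈ τ_X, V ∈ τ_Y (deduplicated):
  ∅ × ∅ = {} (∅)
  {t} × {x68} = {(t,x68)}
  {t} × {x69} = {(t,x69)}
  {r, s} × {x68} = {(r,x68), (s,x68)}
  {r, s} × {x69} = {(r,x69), (s,x69)}
  {t} × {x68, x69} = {(t,x68), (t,x69)}
  {r, s, t} × {x68} = {(r,x68), (s,x68), (t,x68)}
  {r, s, t} × {x69} = {(r,x69), (s,x69), (t,x69)}
  {t} × {x67, x68, x69} = {(t,x67), (t,x68), (t,x69)}
  {r, s} × {x68, x69} = {(r,x68), (r,x69), (s,x68), (s,x69)}
  {r, s} × {x67, x68, x69} = {(r,x67), (r,x68), (r,x69), (s,x67), (s,x68), (s,x69)}
  {r, s, t} × {x68, x69} = {(r,x68), (r,x69), (s,x68), (s,x69), (t,x68), (t,x69)}
  {r, s, t} × {x67, x68, x69} = {(r,x67), (r,x68), (r,x69), (s,x67), (s,x68), (s,x69), (t,x67), (t,x68), (t,x69)}
These 13 distinct sets form the basis B.
Close under arbitrary unions to get τ_{X×Y}; counting gives |τ_{X×Y}| = 25.


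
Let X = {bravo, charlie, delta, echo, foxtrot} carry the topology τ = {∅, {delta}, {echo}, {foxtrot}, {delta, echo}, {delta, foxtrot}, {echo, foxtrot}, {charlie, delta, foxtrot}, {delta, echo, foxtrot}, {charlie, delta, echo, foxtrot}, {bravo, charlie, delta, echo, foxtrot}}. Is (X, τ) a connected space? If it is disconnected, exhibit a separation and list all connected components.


(X, τ) is connected.

Find clopen sets (U ∈ τ with X ∖ U ∈ τ):
  U = ∅, X ∖ U = {bravo, charlie, delta, echo, foxtrot} — both open, so U is clopen.
  U = {bravo, charlie, delta, echo, foxtrot}, X ∖ U = ∅ — both open, so U is clopen.
Only trivial clopens (∅ and X) exist, so (X, τ) is connected.
Compute connected components by grouping points that agree on all clopens:
  component: {bravo, charlie, delta, echo, foxtrot}


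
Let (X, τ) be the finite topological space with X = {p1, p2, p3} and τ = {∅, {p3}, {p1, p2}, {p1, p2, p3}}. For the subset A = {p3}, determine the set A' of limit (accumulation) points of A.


A' = ∅

For each x ∈ X, list the open sets U ∈ τ with x ∈ U, then check whether U ∩ (A ∖ {x}) ≠ ∅ for every such U.
  x = p1: open {p1, p2} ∋ x has {p1, p2} ∩ (A ∖ {p1}) = ∅, so x is NOT a limit point.
  x = p2: open {p1, p2} ∋ x has {p1, p2} ∩ (A ∖ {p2}) = ∅, so x is NOT a limit point.
  x = p3: open {p3} ∋ x has {p3} ∩ (A ∖ {p3}) = ∅, so x is NOT a limit point.
Collecting: A' = ∅.


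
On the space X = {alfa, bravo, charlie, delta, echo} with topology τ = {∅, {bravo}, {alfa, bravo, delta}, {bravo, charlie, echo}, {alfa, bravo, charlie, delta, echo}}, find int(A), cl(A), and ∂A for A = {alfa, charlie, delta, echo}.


int(A) = ∅, cl(A) = {alfa, charlie, delta, echo}, ∂A = {alfa, charlie, delta, echo}.

Closed sets in (X, τ) are complements of opens:
  closed(X, τ) = {∅, {alfa, delta}, {charlie, echo}, {alfa, charlie, delta, echo}, {alfa, bravo, charlie, delta, echo}}.
int(A) = ⋃ {U ∈ τ : U ⊆ A}. Opens contained in A: ∅.
Taking the union of these: int(A) = ∅.
cl(A) = ⋂ {C closed : A ⊆ C}. Closed sets containing A: {alfa, charlie, delta, echo}, {alfa, bravo, charlie, delta, echo}.
Intersecting these: cl(A) = {alfa, charlie, delta, echo}.
∂A = cl(A) ∖ int(A) = {alfa, charlie, delta, echo} ∖ ∅ = {alfa, charlie, delta, echo}.


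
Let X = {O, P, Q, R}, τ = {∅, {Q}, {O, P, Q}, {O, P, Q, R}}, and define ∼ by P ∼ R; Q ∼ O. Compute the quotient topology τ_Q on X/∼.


X/∼ = {[O=Q], [P=R]}; |τ_Q| = 2.

Equivalence classes: [O=Q], [P=R].
Quotient map π: X → X/∼ sends O ↦ [O=Q], P ↦ [P=R], Q ↦ [O=Q], R ↦ [P=R].
For each subset V ⊆ X/∼, compute π^{-1}(V) ⊆ X and check whether π^{-1}(V) ∈ τ. V is open in τ_Q iff π^{-1}(V) ∈ τ.
  V = {}: π^{-1}(V) = ∅ ∈ τ ✓.
  V = {[O=Q]}: π^{-1}(V) = {O, Q} ∉ τ ✗.
  V = {[P=R]}: π^{-1}(V) = {P, R} ∉ τ ✗.
  V = {[O=Q], [P=R]}: π^{-1}(V) = {O, P, Q, R} ∈ τ ✓.
Open sets in the quotient: τ_Q = {{}, {[O=Q], [P=R]}} (2 elements).


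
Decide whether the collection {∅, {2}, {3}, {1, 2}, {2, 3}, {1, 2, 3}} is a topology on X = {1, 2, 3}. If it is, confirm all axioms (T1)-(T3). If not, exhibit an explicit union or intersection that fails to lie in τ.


τ IS a topology on X.

Axiom (T1): ∅ ∈ τ? Yes; X ∈ τ? Yes.
Axiom (T2/T3): check pairwise unions and intersections of members of τ.
All pairwise intersections and unions checked — each lies in τ. Therefore τ satisfies (T1), (T2), (T3): it IS a topology on X.


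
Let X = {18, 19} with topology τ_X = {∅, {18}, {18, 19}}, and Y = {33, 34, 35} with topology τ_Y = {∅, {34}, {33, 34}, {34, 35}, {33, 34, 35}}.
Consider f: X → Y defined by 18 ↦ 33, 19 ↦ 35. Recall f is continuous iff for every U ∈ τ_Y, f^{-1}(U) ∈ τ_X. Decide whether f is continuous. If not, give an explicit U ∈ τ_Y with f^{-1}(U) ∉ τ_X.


f is NOT continuous.

Compute f^{-1}(U) for each U ∈ τ_Y:
  U = ∅: f^{-1}(U) = ∅ ∈ τ_X ✓.
  U = {34}: f^{-1}(U) = ∅ ∈ τ_X ✓.
  U = {33, 34}: f^{-1}(U) = {18} ∈ τ_X ✓.
  U = {34, 35}: f^{-1}(U) = {19} ∉ τ_X ✗.
  U = {33, 34, 35}: f^{-1}(U) = {18, 19} ∈ τ_X ✓.
Found U = {34, 35} with f^{-1}(U) = {19} not in τ_X. Therefore f is NOT continuous.


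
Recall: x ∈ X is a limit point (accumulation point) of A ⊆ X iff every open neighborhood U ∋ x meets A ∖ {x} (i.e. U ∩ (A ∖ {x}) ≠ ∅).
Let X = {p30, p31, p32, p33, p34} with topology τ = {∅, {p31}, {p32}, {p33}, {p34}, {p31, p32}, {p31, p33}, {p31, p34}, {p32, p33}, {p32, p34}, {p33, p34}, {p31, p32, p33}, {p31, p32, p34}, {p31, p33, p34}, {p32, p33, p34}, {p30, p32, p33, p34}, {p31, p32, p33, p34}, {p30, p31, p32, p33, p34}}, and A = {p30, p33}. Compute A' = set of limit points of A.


A' = {p30}

For each x ∈ X, list the open sets U ∈ τ with x ∈ U, then check whether U ∩ (A ∖ {x}) ≠ ∅ for every such U.
  x = p30: opens ∋ x are {p30, p32, p33, p34}, {p30, p31, p32, p33, p34}; each meets A ∖ {p30}, so x IS a limit point.
  x = p31: open {p31} ∋ x has {p31} ∩ (A ∖ {p31}) = ∅, so x is NOT a limit point.
  x = p32: open {p32} ∋ x has {p32} ∩ (A ∖ {p32}) = ∅, so x is NOT a limit point.
  x = p33: open {p33} ∋ x has {p33} ∩ (A ∖ {p33}) = ∅, so x is NOT a limit point.
  x = p34: open {p34} ∋ x has {p34} ∩ (A ∖ {p34}) = ∅, so x is NOT a limit point.
Collecting: A' = {p30}.


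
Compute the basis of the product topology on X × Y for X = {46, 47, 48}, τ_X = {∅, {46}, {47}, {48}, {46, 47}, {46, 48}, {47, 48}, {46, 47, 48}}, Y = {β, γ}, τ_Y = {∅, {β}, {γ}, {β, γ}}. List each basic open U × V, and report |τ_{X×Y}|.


Basis B = {∅ × ∅, {46} × {β}, {46} × {γ}, {47} × {β}, {47} × {γ}, {48} × {β}, {48} × {γ}, {46} × {β, γ}, {46, 47} × {β}, {46, 48} × {β}, {46, 47} × {γ}, {46, 48} × {γ}, {47} × {β, γ}, {47, 48} × {β}, {47, 48} × {γ}, {48} × {β, γ}, {46, 47, 48} × {β}, {46, 47, 48} × {γ}, {46, 47} × {β, γ}, {46, 48} × {β, γ}, {47, 48} × {β, γ}, {46, 47, 48} × {β, γ}}; |τ_{X×Y}| = 64.

Enumerate products U × V with U ∈ τ_X, V ∈ τ_Y (deduplicated):
  ∅ × ∅ = {} (∅)
  {46} × {β} = {(46,β)}
  {46} × {γ} = {(46,γ)}
  {47} × {β} = {(47,β)}
  {47} × {γ} = {(47,γ)}
  {48} × {β} = {(48,β)}
  {48} × {γ} = {(48,γ)}
  {46} × {β, γ} = {(46,β), (46,γ)}
  {46, 47} × {β} = {(46,β), (47,β)}
  {46, 48} × {β} = {(46,β), (48,β)}
  {46, 47} × {γ} = {(46,γ), (47,γ)}
  {46, 48} × {γ} = {(46,γ), (48,γ)}
  {47} × {β, γ} = {(47,β), (47,γ)}
  {47, 48} × {β} = {(47,β), (48,β)}
  {47, 48} × {γ} = {(47,γ), (48,γ)}
  {48} × {β, γ} = {(48,β), (48,γ)}
  {46, 47, 48} × {β} = {(46,β), (47,β), (48,β)}
  {46, 47, 48} × {γ} = {(46,γ), (47,γ), (48,γ)}
  {46, 47} × {β, γ} = {(46,β), (46,γ), (47,β), (47,γ)}
  {46, 48} × {β, γ} = {(46,β), (46,γ), (48,β), (48,γ)}
  {47, 48} × {β, γ} = {(47,β), (47,γ), (48,β), (48,γ)}
  {46, 47, 48} × {β, γ} = {(46,β), (46,γ), (47,β), (47,γ), (48,β), (48,γ)}
These 22 distinct sets form the basis B.
Close under arbitrary unions to get τ_{X×Y}; counting gives |τ_{X×Y}| = 64.


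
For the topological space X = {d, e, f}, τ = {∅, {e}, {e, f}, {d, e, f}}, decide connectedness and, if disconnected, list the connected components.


(X, τ) is connected.

Find clopen sets (U ∈ τ with X ∖ U ∈ τ):
  U = ∅, X ∖ U = {d, e, f} — both open, so U is clopen.
  U = {d, e, f}, X ∖ U = ∅ — both open, so U is clopen.
Only trivial clopens (∅ and X) exist, so (X, τ) is connected.
Compute connected components by grouping points that agree on all clopens:
  component: {d, e, f}


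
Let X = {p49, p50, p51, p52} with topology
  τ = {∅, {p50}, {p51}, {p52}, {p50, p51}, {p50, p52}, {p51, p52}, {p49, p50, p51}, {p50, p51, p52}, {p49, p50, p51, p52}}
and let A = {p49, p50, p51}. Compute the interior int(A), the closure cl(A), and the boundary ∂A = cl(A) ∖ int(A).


int(A) = {p49, p50, p51}, cl(A) = {p49, p50, p51}, ∂A = ∅.

Closed sets in (X, τ) are complements of opens:
  closed(X, τ) = {∅, {p49}, {p52}, {p49, p50}, {p49, p51}, {p49, p52}, {p49, p50, p51}, {p49, p50, p52}, {p49, p51, p52}, {p49, p50, p51, p52}}.
int(A) = ⋃ {U ∈ τ : U ⊆ A}. Opens contained in A: ∅, {p50}, {p51}, {p50, p51}, {p49, p50, p51}.
Taking the union of these: int(A) = {p49, p50, p51}.
cl(A) = ⋂ {C closed : A ⊆ C}. Closed sets containing A: {p49, p50, p51}, {p49, p50, p51, p52}.
Intersecting these: cl(A) = {p49, p50, p51}.
∂A = cl(A) ∖ int(A) = {p49, p50, p51} ∖ {p49, p50, p51} = ∅.


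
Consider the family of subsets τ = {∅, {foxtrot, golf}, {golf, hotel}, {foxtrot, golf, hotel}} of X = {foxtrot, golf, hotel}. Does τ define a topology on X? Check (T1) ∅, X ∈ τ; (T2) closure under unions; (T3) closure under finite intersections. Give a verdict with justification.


τ is NOT a topology on X.

Axiom (T1): ∅ ∈ τ? Yes; X ∈ τ? Yes.
Axiom (T2/T3): check pairwise unions and intersections of members of τ.
Counterexample for (T3): {foxtrot, golf} ∩ {golf, hotel} = {golf} ∉ τ. Therefore τ is NOT a topology.


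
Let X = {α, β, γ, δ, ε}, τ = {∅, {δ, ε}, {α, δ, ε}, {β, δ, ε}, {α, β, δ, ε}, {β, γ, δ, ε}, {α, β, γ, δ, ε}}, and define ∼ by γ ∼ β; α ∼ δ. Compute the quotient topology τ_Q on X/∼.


X/∼ = {[α=δ], [β=γ], [ε]}; |τ_Q| = 3.

Equivalence classes: [α=δ], [β=γ], [ε].
Quotient map π: X → X/∼ sends α ↦ [α=δ], β ↦ [β=γ], γ ↦ [β=γ], δ ↦ [α=δ], ε ↦ [ε].
For each subset V ⊆ X/∼, compute π^{-1}(V) ⊆ X and check whether π^{-1}(V) ∈ τ. V is open in τ_Q iff π^{-1}(V) ∈ τ.
  V = {}: π^{-1}(V) = ∅ ∈ τ ✓.
  V = {[α=δ]}: π^{-1}(V) = {α, δ} ∉ τ ✗.
  V = {[β=γ]}: π^{-1}(V) = {β, γ} ∉ τ ✗.
  V = {[α=δ], [β=γ]}: π^{-1}(V) = {α, β, γ, δ} ∉ τ ✗.
  V = {[ε]}: π^{-1}(V) = {ε} ∉ τ ✗.
  V = {[α=δ], [ε]}: π^{-1}(V) = {α, δ, ε} ∈ τ ✓.
  V = {[β=γ], [ε]}: π^{-1}(V) = {β, γ, ε} ∉ τ ✗.
  V = {[α=δ], [β=γ], [ε]}: π^{-1}(V) = {α, β, γ, δ, ε} ∈ τ ✓.
Open sets in the quotient: τ_Q = {{}, {[α=δ], [ε]}, {[α=δ], [β=γ], [ε]}} (3 elements).


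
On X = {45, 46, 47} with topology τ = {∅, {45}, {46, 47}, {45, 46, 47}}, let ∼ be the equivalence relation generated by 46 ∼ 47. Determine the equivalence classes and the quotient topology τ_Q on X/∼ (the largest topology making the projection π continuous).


X/∼ = {[45], [46=47]}; |τ_Q| = 4.

Equivalence classes: [45], [46=47].
Quotient map π: X → X/∼ sends 45 ↦ [45], 46 ↦ [46=47], 47 ↦ [46=47].
For each subset V ⊆ X/∼, compute π^{-1}(V) ⊆ X and check whether π^{-1}(V) ∈ τ. V is open in τ_Q iff π^{-1}(V) ∈ τ.
  V = {}: π^{-1}(V) = ∅ ∈ τ ✓.
  V = {[45]}: π^{-1}(V) = {45} ∈ τ ✓.
  V = {[46=47]}: π^{-1}(V) = {46, 47} ∈ τ ✓.
  V = {[45], [46=47]}: π^{-1}(V) = {45, 46, 47} ∈ τ ✓.
Open sets in the quotient: τ_Q = {{}, {[45]}, {[46=47]}, {[45], [46=47]}} (4 elements).


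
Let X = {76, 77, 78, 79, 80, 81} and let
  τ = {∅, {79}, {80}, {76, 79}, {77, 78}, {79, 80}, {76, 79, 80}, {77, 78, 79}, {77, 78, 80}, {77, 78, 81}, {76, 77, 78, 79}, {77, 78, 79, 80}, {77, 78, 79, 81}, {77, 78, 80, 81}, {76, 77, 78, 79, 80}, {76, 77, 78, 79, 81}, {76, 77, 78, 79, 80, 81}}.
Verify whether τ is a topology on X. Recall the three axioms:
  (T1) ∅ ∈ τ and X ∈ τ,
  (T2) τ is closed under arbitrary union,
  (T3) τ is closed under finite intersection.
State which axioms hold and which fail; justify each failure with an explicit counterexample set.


τ is NOT a topology on X.

Axiom (T1): ∅ ∈ τ? Yes; X ∈ τ? Yes.
Axiom (T2/T3): check pairwise unions and intersections of members of τ.
Counterexample for (T2): {79} ∪ {77, 78, 80, 81} = {77, 78, 79, 80, 81} ∉ τ. Therefore τ is NOT a topology.


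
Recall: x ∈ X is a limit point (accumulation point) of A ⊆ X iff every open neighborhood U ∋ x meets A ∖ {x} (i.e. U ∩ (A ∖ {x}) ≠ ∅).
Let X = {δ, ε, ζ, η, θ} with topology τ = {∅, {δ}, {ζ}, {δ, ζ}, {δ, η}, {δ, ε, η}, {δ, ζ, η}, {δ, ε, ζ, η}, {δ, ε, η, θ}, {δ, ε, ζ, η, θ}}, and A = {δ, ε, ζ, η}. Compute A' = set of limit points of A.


A' = {ε, η, θ}

For each x ∈ X, list the open sets U ∈ τ with x ∈ U, then check whether U ∩ (A ∖ {x}) ≠ ∅ for every such U.
  x = δ: open {δ} ∋ x has {δ} ∩ (A ∖ {δ}) = ∅, so x is NOT a limit point.
  x = ε: opens ∋ x are {δ, ε, η}, {δ, ε, ζ, η}, {δ, ε, η, θ}, {δ, ε, ζ, η, θ}; each meets A ∖ {ε}, so x IS a limit point.
  x = ζ: open {ζ} ∋ x has {ζ} ∩ (A ∖ {ζ}) = ∅, so x is NOT a limit point.
  x = η: opens ∋ x are {δ, η}, {δ, ε, η}, {δ, ζ, η}, {δ, ε, ζ, η}, {δ, ε, η, θ}, {δ, ε, ζ, η, θ}; each meets A ∖ {η}, so x IS a limit point.
  x = θ: opens ∋ x are {δ, ε, η, θ}, {δ, ε, ζ, η, θ}; each meets A ∖ {θ}, so x IS a limit point.
Collecting: A' = {ε, η, θ}.


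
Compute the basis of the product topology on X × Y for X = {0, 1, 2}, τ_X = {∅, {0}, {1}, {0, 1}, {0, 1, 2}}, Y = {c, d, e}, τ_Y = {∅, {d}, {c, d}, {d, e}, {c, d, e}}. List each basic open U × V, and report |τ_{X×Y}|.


Basis B = {∅ × ∅, {0} × {d}, {1} × {d}, {0} × {c, d}, {0} × {d, e}, {0, 1} × {d}, {1} × {c, d}, {1} × {d, e}, {0} × {c, d, e}, {0, 1, 2} × {d}, {1} × {c, d, e}, {0, 1} × {c, d}, {0, 1} × {d, e}, {0, 1} × {c, d, e}, {0, 1, 2} × {c, d}, {0, 1, 2} × {d, e}, {0, 1, 2} × {c, d, e}}; |τ_{X×Y}| = 50.

Enumerate products U × V with U ∈ τ_X, V ∈ τ_Y (deduplicated):
  ∅ × ∅ = {} (∅)
  {0} × {d} = {(0,d)}
  {1} × {d} = {(1,d)}
  {0} × {c, d} = {(0,c), (0,d)}
  {0} × {d, e} = {(0,d), (0,e)}
  {0, 1} × {d} = {(0,d), (1,d)}
  {1} × {c, d} = {(1,c), (1,d)}
  {1} × {d, e} = {(1,d), (1,e)}
  {0} × {c, d, e} = {(0,c), (0,d), (0,e)}
  {0, 1, 2} × {d} = {(0,d), (1,d), (2,d)}
  {1} × {c, d, e} = {(1,c), (1,d), (1,e)}
  {0, 1} × {c, d} = {(0,c), (0,d), (1,c), (1,d)}
  {0, 1} × {d, e} = {(0,d), (0,e), (1,d), (1,e)}
  {0, 1} × {c, d, e} = {(0,c), (0,d), (0,e), (1,c), (1,d), (1,e)}
  {0, 1, 2} × {c, d} = {(0,c), (0,d), (1,c), (1,d), (2,c), (2,d)}
  {0, 1, 2} × {d, e} = {(0,d), (0,e), (1,d), (1,e), (2,d), (2,e)}
  {0, 1, 2} × {c, d, e} = {(0,c), (0,d), (0,e), (1,c), (1,d), (1,e), (2,c), (2,d), (2,e)}
These 17 distinct sets form the basis B.
Close under arbitrary unions to get τ_{X×Y}; counting gives |τ_{X×Y}| = 50.


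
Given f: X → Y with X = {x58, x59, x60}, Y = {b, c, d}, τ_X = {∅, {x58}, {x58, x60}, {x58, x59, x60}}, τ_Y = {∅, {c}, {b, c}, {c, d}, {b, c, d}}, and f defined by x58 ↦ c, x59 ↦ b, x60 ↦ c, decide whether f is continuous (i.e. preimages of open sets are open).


f IS continuous.

Compute f^{-1}(U) for each U ∈ τ_Y:
  U = ∅: f^{-1}(U) = ∅ ∈ τ_X ✓.
  U = {c}: f^{-1}(U) = {x58, x60} ∈ τ_X ✓.
  U = {b, c}: f^{-1}(U) = {x58, x59, x60} ∈ τ_X ✓.
  U = {c, d}: f^{-1}(U) = {x58, x60} ∈ τ_X ✓.
  U = {b, c, d}: f^{-1}(U) = {x58, x59, x60} ∈ τ_X ✓.
Every preimage lies in τ_X, so f IS continuous.


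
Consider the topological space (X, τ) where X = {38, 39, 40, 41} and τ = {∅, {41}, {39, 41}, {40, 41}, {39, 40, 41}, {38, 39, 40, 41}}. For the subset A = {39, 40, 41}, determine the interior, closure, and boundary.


int(A) = {39, 40, 41}, cl(A) = {38, 39, 40, 41}, ∂A = {38}.

Closed sets in (X, τ) are complements of opens:
  closed(X, τ) = {∅, {38}, {38, 39}, {38, 40}, {38, 39, 40}, {38, 39, 40, 41}}.
int(A) = ⋃ {U ∈ τ : U ⊆ A}. Opens contained in A: ∅, {41}, {39, 41}, {40, 41}, {39, 40, 41}.
Taking the union of these: int(A) = {39, 40, 41}.
cl(A) = ⋂ {C closed : A ⊆ C}. Closed sets containing A: {38, 39, 40, 41}.
Intersecting these: cl(A) = {38, 39, 40, 41}.
∂A = cl(A) ∖ int(A) = {38, 39, 40, 41} ∖ {39, 40, 41} = {38}.


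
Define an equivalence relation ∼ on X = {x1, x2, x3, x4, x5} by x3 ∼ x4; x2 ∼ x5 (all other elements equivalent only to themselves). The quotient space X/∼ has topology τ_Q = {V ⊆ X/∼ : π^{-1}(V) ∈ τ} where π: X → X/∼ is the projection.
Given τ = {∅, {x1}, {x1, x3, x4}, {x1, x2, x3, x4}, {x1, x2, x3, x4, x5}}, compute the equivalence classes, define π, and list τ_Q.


X/∼ = {[x1], [x2=x5], [x3=x4]}; |τ_Q| = 4.

Equivalence classes: [x1], [x2=x5], [x3=x4].
Quotient map π: X → X/∼ sends x1 ↦ [x1], x2 ↦ [x2=x5], x3 ↦ [x3=x4], x4 ↦ [x3=x4], x5 ↦ [x2=x5].
For each subset V ⊆ X/∼, compute π^{-1}(V) ⊆ X and check whether π^{-1}(V) ∈ τ. V is open in τ_Q iff π^{-1}(V) ∈ τ.
  V = {}: π^{-1}(V) = ∅ ∈ τ ✓.
  V = {[x1]}: π^{-1}(V) = {x1} ∈ τ ✓.
  V = {[x2=x5]}: π^{-1}(V) = {x2, x5} ∉ τ ✗.
  V = {[x1], [x2=x5]}: π^{-1}(V) = {x1, x2, x5} ∉ τ ✗.
  V = {[x3=x4]}: π^{-1}(V) = {x3, x4} ∉ τ ✗.
  V = {[x1], [x3=x4]}: π^{-1}(V) = {x1, x3, x4} ∈ τ ✓.
  V = {[x2=x5], [x3=x4]}: π^{-1}(V) = {x2, x3, x4, x5} ∉ τ ✗.
  V = {[x1], [x2=x5], [x3=x4]}: π^{-1}(V) = {x1, x2, x3, x4, x5} ∈ τ ✓.
Open sets in the quotient: τ_Q = {{}, {[x1]}, {[x1], [x3=x4]}, {[x1], [x2=x5], [x3=x4]}} (4 elements).


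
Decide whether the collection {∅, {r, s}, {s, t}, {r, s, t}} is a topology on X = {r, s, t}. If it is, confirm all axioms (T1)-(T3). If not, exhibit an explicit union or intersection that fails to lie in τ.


τ is NOT a topology on X.

Axiom (T1): ∅ ∈ τ? Yes; X ∈ τ? Yes.
Axiom (T2/T3): check pairwise unions and intersections of members of τ.
Counterexample for (T3): {r, s} ∩ {s, t} = {s} ∉ τ. Therefore τ is NOT a topology.


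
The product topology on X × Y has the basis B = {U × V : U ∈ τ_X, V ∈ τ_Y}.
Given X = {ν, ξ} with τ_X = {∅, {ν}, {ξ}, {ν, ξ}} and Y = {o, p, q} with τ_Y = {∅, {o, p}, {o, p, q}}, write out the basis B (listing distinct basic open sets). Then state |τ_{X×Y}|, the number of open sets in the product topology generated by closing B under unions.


Basis B = {∅ × ∅, {ν} × {o, p}, {ξ} × {o, p}, {ν} × {o, p, q}, {ξ} × {o, p, q}, {ν, ξ} × {o, p}, {ν, ξ} × {o, p, q}}; |τ_{X×Y}| = 9.

Enumerate products U × V with U ∈ τ_X, V ∈ τ_Y (deduplicated):
  ∅ × ∅ = {} (∅)
  {ν} × {o, p} = {(ν,o), (ν,p)}
  {ξ} × {o, p} = {(ξ,o), (ξ,p)}
  {ν} × {o, p, q} = {(ν,o), (ν,p), (ν,q)}
  {ξ} × {o, p, q} = {(ξ,o), (ξ,p), (ξ,q)}
  {ν, ξ} × {o, p} = {(ν,o), (ν,p), (ξ,o), (ξ,p)}
  {ν, ξ} × {o, p, q} = {(ν,o), (ν,p), (ν,q), (ξ,o), (ξ,p), (ξ,q)}
These 7 distinct sets form the basis B.
Close under arbitrary unions to get τ_{X×Y}; counting gives |τ_{X×Y}| = 9.


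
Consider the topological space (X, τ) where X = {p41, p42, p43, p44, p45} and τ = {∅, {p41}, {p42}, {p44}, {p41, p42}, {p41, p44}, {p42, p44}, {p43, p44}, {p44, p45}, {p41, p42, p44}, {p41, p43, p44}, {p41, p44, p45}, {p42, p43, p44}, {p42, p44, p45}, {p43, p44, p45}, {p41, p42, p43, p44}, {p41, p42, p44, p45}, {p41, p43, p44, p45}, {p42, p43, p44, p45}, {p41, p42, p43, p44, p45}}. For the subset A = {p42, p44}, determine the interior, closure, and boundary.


int(A) = {p42, p44}, cl(A) = {p42, p43, p44, p45}, ∂A = {p43, p45}.

Closed sets in (X, τ) are complements of opens:
  closed(X, τ) = {∅, {p41}, {p42}, {p43}, {p45}, {p41, p42}, {p41, p43}, {p41, p45}, {p42, p43}, {p42, p45}, {p43, p45}, {p41, p42, p43}, {p41, p42, p45}, {p41, p43, p45}, {p42, p43, p45}, {p43, p44, p45}, {p41, p42, p43, p45}, {p41, p43, p44, p45}, {p42, p43, p44, p45}, {p41, p42, p43, p44, p45}}.
int(A) = ⋃ {U ∈ τ : U ⊆ A}. Opens contained in A: ∅, {p42}, {p44}, {p42, p44}.
Taking the union of these: int(A) = {p42, p44}.
cl(A) = ⋂ {C closed : A ⊆ C}. Closed sets containing A: {p42, p43, p44, p45}, {p41, p42, p43, p44, p45}.
Intersecting these: cl(A) = {p42, p43, p44, p45}.
∂A = cl(A) ∖ int(A) = {p42, p43, p44, p45} ∖ {p42, p44} = {p43, p45}.


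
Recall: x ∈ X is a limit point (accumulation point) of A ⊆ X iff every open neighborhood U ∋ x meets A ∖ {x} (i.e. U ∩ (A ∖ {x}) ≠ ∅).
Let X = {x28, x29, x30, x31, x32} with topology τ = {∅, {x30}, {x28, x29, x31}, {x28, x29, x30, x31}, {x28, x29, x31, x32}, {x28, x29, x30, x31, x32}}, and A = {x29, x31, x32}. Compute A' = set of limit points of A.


A' = {x28, x29, x31, x32}

For each x ∈ X, list the open sets U ∈ τ with x ∈ U, then check whether U ∩ (A ∖ {x}) ≠ ∅ for every such U.
  x = x28: opens ∋ x are {x28, x29, x31}, {x28, x29, x30, x31}, {x28, x29, x31, x32}, {x28, x29, x30, x31, x32}; each meets A ∖ {x28}, so x IS a limit point.
  x = x29: opens ∋ x are {x28, x29, x31}, {x28, x29, x30, x31}, {x28, x29, x31, x32}, {x28, x29, x30, x31, x32}; each meets A ∖ {x29}, so x IS a limit point.
  x = x30: open {x30} ∋ x has {x30} ∩ (A ∖ {x30}) = ∅, so x is NOT a limit point.
  x = x31: opens ∋ x are {x28, x29, x31}, {x28, x29, x30, x31}, {x28, x29, x31, x32}, {x28, x29, x30, x31, x32}; each meets A ∖ {x31}, so x IS a limit point.
  x = x32: opens ∋ x are {x28, x29, x31, x32}, {x28, x29, x30, x31, x32}; each meets A ∖ {x32}, so x IS a limit point.
Collecting: A' = {x28, x29, x31, x32}.


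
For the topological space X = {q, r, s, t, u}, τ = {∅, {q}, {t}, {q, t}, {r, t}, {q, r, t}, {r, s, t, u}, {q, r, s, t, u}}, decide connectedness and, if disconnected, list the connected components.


(X, τ) is disconnected; components = [{q}, {r, s, t, u}].

Find clopen sets (U ∈ τ with X ∖ U ∈ τ):
  U = ∅, X ∖ U = {q, r, s, t, u} — both open, so U is clopen.
  U = {q}, X ∖ U = {r, s, t, u} — both open, so U is clopen.
  U = {r, s, t, u}, X ∖ U = {q} — both open, so U is clopen.
  U = {q, r, s, t, u}, X ∖ U = ∅ — both open, so U is clopen.
Nontrivial clopen(s) exist: e.g. {q}. So (X, τ) is disconnected.
Compute connected components by grouping points that agree on all clopens:
  component: {q}
  component: {r, s, t, u}


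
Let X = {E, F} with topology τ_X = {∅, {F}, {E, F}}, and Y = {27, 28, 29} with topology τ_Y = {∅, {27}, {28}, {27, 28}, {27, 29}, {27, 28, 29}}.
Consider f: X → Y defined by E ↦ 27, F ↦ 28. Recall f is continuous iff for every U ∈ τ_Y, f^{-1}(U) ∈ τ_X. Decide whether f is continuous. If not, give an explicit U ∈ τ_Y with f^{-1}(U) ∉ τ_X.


f is NOT continuous.

Compute f^{-1}(U) for each U ∈ τ_Y:
  U = ∅: f^{-1}(U) = ∅ ∈ τ_X ✓.
  U = {27}: f^{-1}(U) = {E} ∉ τ_X ✗.
  U = {28}: f^{-1}(U) = {F} ∈ τ_X ✓.
  U = {27, 28}: f^{-1}(U) = {E, F} ∈ τ_X ✓.
  U = {27, 29}: f^{-1}(U) = {E} ∉ τ_X ✗.
  U = {27, 28, 29}: f^{-1}(U) = {E, F} ∈ τ_X ✓.
Found U = {27} with f^{-1}(U) = {E} not in τ_X. Therefore f is NOT continuous.


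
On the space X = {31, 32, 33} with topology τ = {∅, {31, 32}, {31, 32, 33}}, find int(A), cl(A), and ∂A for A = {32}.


int(A) = ∅, cl(A) = {31, 32, 33}, ∂A = {31, 32, 33}.

Closed sets in (X, τ) are complements of opens:
  closed(X, τ) = {∅, {33}, {31, 32, 33}}.
int(A) = ⋃ {U ∈ τ : U ⊆ A}. Opens contained in A: ∅.
Taking the union of these: int(A) = ∅.
cl(A) = ⋂ {C closed : A ⊆ C}. Closed sets containing A: {31, 32, 33}.
Intersecting these: cl(A) = {31, 32, 33}.
∂A = cl(A) ∖ int(A) = {31, 32, 33} ∖ ∅ = {31, 32, 33}.


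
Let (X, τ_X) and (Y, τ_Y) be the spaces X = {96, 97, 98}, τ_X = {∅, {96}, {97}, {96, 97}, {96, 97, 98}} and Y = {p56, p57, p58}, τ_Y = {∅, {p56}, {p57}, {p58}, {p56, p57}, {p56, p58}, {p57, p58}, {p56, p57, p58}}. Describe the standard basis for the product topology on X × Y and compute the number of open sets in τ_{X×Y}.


Basis B = {∅ × ∅, {96} × {p56}, {96} × {p57}, {96} × {p58}, {97} × {p56}, {97} × {p57}, {97} × {p58}, {96} × {p56, p57}, {96} × {p56, p58}, {96, 97} × {p56}, {96} × {p57, p58}, {96, 97} × {p57}, {96, 97} × {p58}, {97} × {p56, p57}, {97} × {p56, p58}, {97} × {p57, p58}, {96} × {p56, p57, p58}, {96, 97, 98} × {p56}, {96, 97, 98} × {p57}, {96, 97, 98} × {p58}, {97} × {p56, p57, p58}, {96, 97} × {p56, p57}, {96, 97} × {p56, p58}, {96, 97} × {p57, p58}, {96, 97} × {p56, p57, p58}, {96, 97, 98} × {p56, p57}, {96, 97, 98} × {p56, p58}, {96, 97, 98} × {p57, p58}, {96, 97, 98} × {p56, p57, p58}}; |τ_{X×Y}| = 125.

Enumerate products U × V with U ∈ τ_X, V ∈ τ_Y (deduplicated):
  ∅ × ∅ = {} (∅)
  {96} × {p56} = {(96,p56)}
  {96} × {p57} = {(96,p57)}
  {96} × {p58} = {(96,p58)}
  {97} × {p56} = {(97,p56)}
  {97} × {p57} = {(97,p57)}
  {97} × {p58} = {(97,p58)}
  {96} × {p56, p57} = {(96,p56), (96,p57)}
  {96} × {p56, p58} = {(96,p56), (96,p58)}
  {96, 97} × {p56} = {(96,p56), (97,p56)}
  {96} × {p57, p58} = {(96,p57), (96,p58)}
  {96, 97} × {p57} = {(96,p57), (97,p57)}
  {96, 97} × {p58} = {(96,p58), (97,p58)}
  {97} × {p56, p57} = {(97,p56), (97,p57)}
  {97} × {p56, p58} = {(97,p56), (97,p58)}
  {97} × {p57, p58} = {(97,p57), (97,p58)}
  {96} × {p56, p57, p58} = {(96,p56), (96,p57), (96,p58)}
  {96, 97, 98} × {p56} = {(96,p56), (97,p56), (98,p56)}
  {96, 97, 98} × {p57} = {(96,p57), (97,p57), (98,p57)}
  {96, 97, 98} × {p58} = {(96,p58), (97,p58), (98,p58)}
  {97} × {p56, p57, p58} = {(97,p56), (97,p57), (97,p58)}
  {96, 97} × {p56, p57} = {(96,p56), (96,p57), (97,p56), (97,p57)}
  {96, 97} × {p56, p58} = {(96,p56), (96,p58), (97,p56), (97,p58)}
  {96, 97} × {p57, p58} = {(96,p57), (96,p58), (97,p57), (97,p58)}
  {96, 97} × {p56, p57, p58} = {(96,p56), (96,p57), (96,p58), (97,p56), (97,p57), (97,p58)}
  {96, 97, 98} × {p56, p57} = {(96,p56), (96,p57), (97,p56), (97,p57), (98,p56), (98,p57)}
  {96, 97, 98} × {p56, p58} = {(96,p56), (96,p58), (97,p56), (97,p58), (98,p56), (98,p58)}
  {96, 97, 98} × {p57, p58} = {(96,p57), (96,p58), (97,p57), (97,p58), (98,p57), (98,p58)}
  {96, 97, 98} × {p56, p57, p58} = {(96,p56), (96,p57), (96,p58), (97,p56), (97,p57), (97,p58), (98,p56), (98,p57), (98,p58)}
These 29 distinct sets form the basis B.
Close under arbitrary unions to get τ_{X×Y}; counting gives |τ_{X×Y}| = 125.


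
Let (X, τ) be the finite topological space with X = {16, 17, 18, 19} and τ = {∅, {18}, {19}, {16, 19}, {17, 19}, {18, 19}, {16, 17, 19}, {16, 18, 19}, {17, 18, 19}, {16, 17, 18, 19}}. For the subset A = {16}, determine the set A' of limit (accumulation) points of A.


A' = ∅

For each x ∈ X, list the open sets U ∈ τ with x ∈ U, then check whether U ∩ (A ∖ {x}) ≠ ∅ for every such U.
  x = 16: open {16, 19} ∋ x has {16, 19} ∩ (A ∖ {16}) = ∅, so x is NOT a limit point.
  x = 17: open {17, 19} ∋ x has {17, 19} ∩ (A ∖ {17}) = ∅, so x is NOT a limit point.
  x = 18: open {18} ∋ x has {18} ∩ (A ∖ {18}) = ∅, so x is NOT a limit point.
  x = 19: open {19} ∋ x has {19} ∩ (A ∖ {19}) = ∅, so x is NOT a limit point.
Collecting: A' = ∅.


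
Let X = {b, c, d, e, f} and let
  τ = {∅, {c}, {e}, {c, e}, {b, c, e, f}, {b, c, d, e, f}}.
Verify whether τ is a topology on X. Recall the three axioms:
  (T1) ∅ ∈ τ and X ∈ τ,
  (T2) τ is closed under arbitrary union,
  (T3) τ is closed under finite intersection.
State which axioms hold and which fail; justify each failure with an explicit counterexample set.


τ IS a topology on X.

Axiom (T1): ∅ ∈ τ? Yes; X ∈ τ? Yes.
Axiom (T2/T3): check pairwise unions and intersections of members of τ.
All pairwise intersections and unions checked — each lies in τ. Therefore τ satisfies (T1), (T2), (T3): it IS a topology on X.


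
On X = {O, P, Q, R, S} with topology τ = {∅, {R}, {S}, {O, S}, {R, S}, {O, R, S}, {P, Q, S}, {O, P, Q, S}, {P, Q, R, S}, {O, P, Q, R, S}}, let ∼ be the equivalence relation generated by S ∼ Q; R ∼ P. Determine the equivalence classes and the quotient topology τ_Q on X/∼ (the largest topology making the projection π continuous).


X/∼ = {[O], [P=R], [Q=S]}; |τ_Q| = 3.

Equivalence classes: [O], [P=R], [Q=S].
Quotient map π: X → X/∼ sends O ↦ [O], P ↦ [P=R], Q ↦ [Q=S], R ↦ [P=R], S ↦ [Q=S].
For each subset V ⊆ X/∼, compute π^{-1}(V) ⊆ X and check whether π^{-1}(V) ∈ τ. V is open in τ_Q iff π^{-1}(V) ∈ τ.
  V = {}: π^{-1}(V) = ∅ ∈ τ ✓.
  V = {[O]}: π^{-1}(V) = {O} ∉ τ ✗.
  V = {[P=R]}: π^{-1}(V) = {P, R} ∉ τ ✗.
  V = {[O], [P=R]}: π^{-1}(V) = {O, P, R} ∉ τ ✗.
  V = {[Q=S]}: π^{-1}(V) = {Q, S} ∉ τ ✗.
  V = {[O], [Q=S]}: π^{-1}(V) = {O, Q, S} ∉ τ ✗.
  V = {[P=R], [Q=S]}: π^{-1}(V) = {P, Q, R, S} ∈ τ ✓.
  V = {[O], [P=R], [Q=S]}: π^{-1}(V) = {O, P, Q, R, S} ∈ τ ✓.
Open sets in the quotient: τ_Q = {{}, {[P=R], [Q=S]}, {[O], [P=R], [Q=S]}} (3 elements).


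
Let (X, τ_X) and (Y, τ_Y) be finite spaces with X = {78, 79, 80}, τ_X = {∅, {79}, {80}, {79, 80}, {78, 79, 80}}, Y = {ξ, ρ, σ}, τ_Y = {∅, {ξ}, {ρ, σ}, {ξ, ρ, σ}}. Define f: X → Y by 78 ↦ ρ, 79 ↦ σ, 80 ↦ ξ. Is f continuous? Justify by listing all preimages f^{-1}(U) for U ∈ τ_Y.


f is NOT continuous.

Compute f^{-1}(U) for each U ∈ τ_Y:
  U = ∅: f^{-1}(U) = ∅ ∈ τ_X ✓.
  U = {ξ}: f^{-1}(U) = {80} ∈ τ_X ✓.
  U = {ρ, σ}: f^{-1}(U) = {78, 79} ∉ τ_X ✗.
  U = {ξ, ρ, σ}: f^{-1}(U) = {78, 79, 80} ∈ τ_X ✓.
Found U = {ρ, σ} with f^{-1}(U) = {78, 79} not in τ_X. Therefore f is NOT continuous.


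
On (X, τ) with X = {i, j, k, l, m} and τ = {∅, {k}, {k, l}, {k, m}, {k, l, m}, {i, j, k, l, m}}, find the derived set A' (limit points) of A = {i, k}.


A' = {i, j, l, m}

For each x ∈ X, list the open sets U ∈ τ with x ∈ U, then check whether U ∩ (A ∖ {x}) ≠ ∅ for every such U.
  x = i: opens ∋ x are {i, j, k, l, m}; each meets A ∖ {i}, so x IS a limit point.
  x = j: opens ∋ x are {i, j, k, l, m}; each meets A ∖ {j}, so x IS a limit point.
  x = k: open {k} ∋ x has {k} ∩ (A ∖ {k}) = ∅, so x is NOT a limit point.
  x = l: opens ∋ x are {k, l}, {k, l, m}, {i, j, k, l, m}; each meets A ∖ {l}, so x IS a limit point.
  x = m: opens ∋ x are {k, m}, {k, l, m}, {i, j, k, l, m}; each meets A ∖ {m}, so x IS a limit point.
Collecting: A' = {i, j, l, m}.


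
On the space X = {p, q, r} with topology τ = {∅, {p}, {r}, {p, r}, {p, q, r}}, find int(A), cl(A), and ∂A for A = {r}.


int(A) = {r}, cl(A) = {q, r}, ∂A = {q}.

Closed sets in (X, τ) are complements of opens:
  closed(X, τ) = {∅, {q}, {p, q}, {q, r}, {p, q, r}}.
int(A) = ⋃ {U ∈ τ : U ⊆ A}. Opens contained in A: ∅, {r}.
Taking the union of these: int(A) = {r}.
cl(A) = ⋂ {C closed : A ⊆ C}. Closed sets containing A: {q, r}, {p, q, r}.
Intersecting these: cl(A) = {q, r}.
∂A = cl(A) ∖ int(A) = {q, r} ∖ {r} = {q}.


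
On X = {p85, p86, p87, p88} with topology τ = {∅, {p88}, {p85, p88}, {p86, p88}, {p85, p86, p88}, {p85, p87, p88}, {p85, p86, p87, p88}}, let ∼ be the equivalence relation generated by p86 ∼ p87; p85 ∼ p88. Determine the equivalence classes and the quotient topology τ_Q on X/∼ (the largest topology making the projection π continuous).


X/∼ = {[p85=p88], [p86=p87]}; |τ_Q| = 3.

Equivalence classes: [p85=p88], [p86=p87].
Quotient map π: X → X/∼ sends p85 ↦ [p85=p88], p86 ↦ [p86=p87], p87 ↦ [p86=p87], p88 ↦ [p85=p88].
For each subset V ⊆ X/∼, compute π^{-1}(V) ⊆ X and check whether π^{-1}(V) ∈ τ. V is open in τ_Q iff π^{-1}(V) ∈ τ.
  V = {}: π^{-1}(V) = ∅ ∈ τ ✓.
  V = {[p85=p88]}: π^{-1}(V) = {p85, p88} ∈ τ ✓.
  V = {[p86=p87]}: π^{-1}(V) = {p86, p87} ∉ τ ✗.
  V = {[p85=p88], [p86=p87]}: π^{-1}(V) = {p85, p86, p87, p88} ∈ τ ✓.
Open sets in the quotient: τ_Q = {{}, {[p85=p88]}, {[p85=p88], [p86=p87]}} (3 elements).


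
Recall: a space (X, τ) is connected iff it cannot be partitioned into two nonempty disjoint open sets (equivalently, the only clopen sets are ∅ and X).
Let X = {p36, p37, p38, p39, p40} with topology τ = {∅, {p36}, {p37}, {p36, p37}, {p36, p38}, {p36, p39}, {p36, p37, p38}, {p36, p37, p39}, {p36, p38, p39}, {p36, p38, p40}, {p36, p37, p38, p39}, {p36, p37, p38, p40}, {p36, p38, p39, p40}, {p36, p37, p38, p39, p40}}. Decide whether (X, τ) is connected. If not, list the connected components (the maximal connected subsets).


(X, τ) is disconnected; components = [{p37}, {p36, p38, p39, p40}].

Find clopen sets (U ∈ τ with X ∖ U ∈ τ):
  U = ∅, X ∖ U = {p36, p37, p38, p39, p40} — both open, so U is clopen.
  U = {p37}, X ∖ U = {p36, p38, p39, p40} — both open, so U is clopen.
  U = {p36, p38, p39, p40}, X ∖ U = {p37} — both open, so U is clopen.
  U = {p36, p37, p38, p39, p40}, X ∖ U = ∅ — both open, so U is clopen.
Nontrivial clopen(s) exist: e.g. {p36, p38, p39, p40}. So (X, τ) is disconnected.
Compute connected components by grouping points that agree on all clopens:
  component: {p37}
  component: {p36, p38, p39, p40}


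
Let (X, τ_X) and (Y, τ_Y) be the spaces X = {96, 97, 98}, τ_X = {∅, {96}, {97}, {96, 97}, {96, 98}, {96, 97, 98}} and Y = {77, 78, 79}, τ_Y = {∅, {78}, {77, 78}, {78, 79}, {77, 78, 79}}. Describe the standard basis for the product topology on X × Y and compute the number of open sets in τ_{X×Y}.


Basis B = {∅ × ∅, {96} × {78}, {97} × {78}, {96} × {77, 78}, {96} × {78, 79}, {96, 97} × {78}, {96, 98} × {78}, {97} × {77, 78}, {97} × {78, 79}, {96} × {77, 78, 79}, {96, 97, 98} × {78}, {97} × {77, 78, 79}, {96, 97} × {77, 78}, {96, 98} × {77, 78}, {96, 97} × {78, 79}, {96, 98} × {78, 79}, {96, 97} × {77, 78, 79}, {96, 98} × {77, 78, 79}, {96, 97, 98} × {77, 78}, {96, 97, 98} × {78, 79}, {96, 97, 98} × {77, 78, 79}}; |τ_{X×Y}| = 70.

Enumerate products U × V with U ∈ τ_X, V ∈ τ_Y (deduplicated):
  ∅ × ∅ = {} (∅)
  {96} × {78} = {(96,78)}
  {97} × {78} = {(97,78)}
  {96} × {77, 78} = {(96,77), (96,78)}
  {96} × {78, 79} = {(96,78), (96,79)}
  {96, 97} × {78} = {(96,78), (97,78)}
  {96, 98} × {78} = {(96,78), (98,78)}
  {97} × {77, 78} = {(97,77), (97,78)}
  {97} × {78, 79} = {(97,78), (97,79)}
  {96} × {77, 78, 79} = {(96,77), (96,78), (96,79)}
  {96, 97, 98} × {78} = {(96,78), (97,78), (98,78)}
  {97} × {77, 78, 79} = {(97,77), (97,78), (97,79)}
  {96, 97} × {77, 78} = {(96,77), (96,78), (97,77), (97,78)}
  {96, 98} × {77, 78} = {(96,77), (96,78), (98,77), (98,78)}
  {96, 97} × {78, 79} = {(96,78), (96,79), (97,78), (97,79)}
  {96, 98} × {78, 79} = {(96,78), (96,79), (98,78), (98,79)}
  {96, 97} × {77, 78, 79} = {(96,77), (96,78), (96,79), (97,77), (97,78), (97,79)}
  {96, 98} × {77, 78, 79} = {(96,77), (96,78), (96,79), (98,77), (98,78), (98,79)}
  {96, 97, 98} × {77, 78} = {(96,77), (96,78), (97,77), (97,78), (98,77), (98,78)}
  {96, 97, 98} × {78, 79} = {(96,78), (96,79), (97,78), (97,79), (98,78), (98,79)}
  {96, 97, 98} × {77, 78, 79} = {(96,77), (96,78), (96,79), (97,77), (97,78), (97,79), (98,77), (98,78), (98,79)}
These 21 distinct sets form the basis B.
Close under arbitrary unions to get τ_{X×Y}; counting gives |τ_{X×Y}| = 70.


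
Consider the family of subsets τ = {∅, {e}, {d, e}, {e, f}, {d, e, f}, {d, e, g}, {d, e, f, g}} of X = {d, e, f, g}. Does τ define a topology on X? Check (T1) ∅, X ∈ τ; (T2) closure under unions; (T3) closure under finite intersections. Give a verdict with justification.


τ IS a topology on X.

Axiom (T1): ∅ ∈ τ? Yes; X ∈ τ? Yes.
Axiom (T2/T3): check pairwise unions and intersections of members of τ.
All pairwise intersections and unions checked — each lies in τ. Therefore τ satisfies (T1), (T2), (T3): it IS a topology on X.


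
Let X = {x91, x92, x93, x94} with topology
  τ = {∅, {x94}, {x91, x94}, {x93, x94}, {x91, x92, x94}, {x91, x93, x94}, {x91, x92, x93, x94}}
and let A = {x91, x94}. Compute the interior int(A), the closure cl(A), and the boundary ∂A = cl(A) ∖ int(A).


int(A) = {x91, x94}, cl(A) = {x91, x92, x93, x94}, ∂A = {x92, x93}.

Closed sets in (X, τ) are complements of opens:
  closed(X, τ) = {∅, {x92}, {x93}, {x91, x92}, {x92, x93}, {x91, x92, x93}, {x91, x92, x93, x94}}.
int(A) = ⋃ {U ∈ τ : U ⊆ A}. Opens contained in A: ∅, {x94}, {x91, x94}.
Taking the union of these: int(A) = {x91, x94}.
cl(A) = ⋂ {C closed : A ⊆ C}. Closed sets containing A: {x91, x92, x93, x94}.
Intersecting these: cl(A) = {x91, x92, x93, x94}.
∂A = cl(A) ∖ int(A) = {x91, x92, x93, x94} ∖ {x91, x94} = {x92, x93}.


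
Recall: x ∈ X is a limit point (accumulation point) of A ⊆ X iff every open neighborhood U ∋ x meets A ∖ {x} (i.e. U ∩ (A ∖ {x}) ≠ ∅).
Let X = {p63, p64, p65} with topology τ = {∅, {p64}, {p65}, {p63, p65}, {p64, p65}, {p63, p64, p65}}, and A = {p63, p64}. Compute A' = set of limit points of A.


A' = ∅

For each x ∈ X, list the open sets U ∈ τ with x ∈ U, then check whether U ∩ (A ∖ {x}) ≠ ∅ for every such U.
  x = p63: open {p63, p65} ∋ x has {p63, p65} ∩ (A ∖ {p63}) = ∅, so x is NOT a limit point.
  x = p64: open {p64} ∋ x has {p64} ∩ (A ∖ {p64}) = ∅, so x is NOT a limit point.
  x = p65: open {p65} ∋ x has {p65} ∩ (A ∖ {p65}) = ∅, so x is NOT a limit point.
Collecting: A' = ∅.


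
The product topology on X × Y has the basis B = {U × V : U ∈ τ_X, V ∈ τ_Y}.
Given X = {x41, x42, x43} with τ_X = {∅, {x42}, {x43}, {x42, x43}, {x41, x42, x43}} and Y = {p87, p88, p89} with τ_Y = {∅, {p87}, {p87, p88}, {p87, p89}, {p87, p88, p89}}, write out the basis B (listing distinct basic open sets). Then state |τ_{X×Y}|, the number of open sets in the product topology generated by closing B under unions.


Basis B = {∅ × ∅, {x42} × {p87}, {x43} × {p87}, {x42} × {p87, p88}, {x42} × {p87, p89}, {x42, x43} × {p87}, {x43} × {p87, p88}, {x43} × {p87, p89}, {x41, x42, x43} × {p87}, {x42} × {p87, p88, p89}, {x43} × {p87, p88, p89}, {x42, x43} × {p87, p88}, {x42, x43} × {p87, p89}, {x41, x42, x43} × {p87, p88}, {x41, x42, x43} × {p87, p89}, {x42, x43} × {p87, p88, p89}, {x41, x42, x43} × {p87, p88, p89}}; |τ_{X×Y}| = 50.

Enumerate products U × V with U ∈ τ_X, V ∈ τ_Y (deduplicated):
  ∅ × ∅ = {} (∅)
  {x42} × {p87} = {(x42,p87)}
  {x43} × {p87} = {(x43,p87)}
  {x42} × {p87, p88} = {(x42,p87), (x42,p88)}
  {x42} × {p87, p89} = {(x42,p87), (x42,p89)}
  {x42, x43} × {p87} = {(x42,p87), (x43,p87)}
  {x43} × {p87, p88} = {(x43,p87), (x43,p88)}
  {x43} × {p87, p89} = {(x43,p87), (x43,p89)}
  {x41, x42, x43} × {p87} = {(x41,p87), (x42,p87), (x43,p87)}
  {x42} × {p87, p88, p89} = {(x42,p87), (x42,p88), (x42,p89)}
  {x43} × {p87, p88, p89} = {(x43,p87), (x43,p88), (x43,p89)}
  {x42, x43} × {p87, p88} = {(x42,p87), (x42,p88), (x43,p87), (x43,p88)}
  {x42, x43} × {p87, p89} = {(x42,p87), (x42,p89), (x43,p87), (x43,p89)}
  {x41, x42, x43} × {p87, p88} = {(x41,p87), (x41,p88), (x42,p87), (x42,p88), (x43,p87), (x43,p88)}
  {x41, x42, x43} × {p87, p89} = {(x41,p87), (x41,p89), (x42,p87), (x42,p89), (x43,p87), (x43,p89)}
  {x42, x43} × {p87, p88, p89} = {(x42,p87), (x42,p88), (x42,p89), (x43,p87), (x43,p88), (x43,p89)}
  {x41, x42, x43} × {p87, p88, p89} = {(x41,p87), (x41,p88), (x41,p89), (x42,p87), (x42,p88), (x42,p89), (x43,p87), (x43,p88), (x43,p89)}
These 17 distinct sets form the basis B.
Close under arbitrary unions to get τ_{X×Y}; counting gives |τ_{X×Y}| = 50.
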